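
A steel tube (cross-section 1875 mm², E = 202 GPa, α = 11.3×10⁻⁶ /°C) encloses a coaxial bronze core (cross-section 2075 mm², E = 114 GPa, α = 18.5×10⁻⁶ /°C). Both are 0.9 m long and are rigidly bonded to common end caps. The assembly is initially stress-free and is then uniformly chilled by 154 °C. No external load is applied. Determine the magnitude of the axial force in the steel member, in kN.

The bronze has the larger α, so on cooling it would change length more than the steel if both were free. The rigid plates force a common final length, so the bronze is put into tension and the steel into compression, with equal and opposite forces P (no external load).
Compatibility of the two members (thermal + elastic change equal): (α₁ − α₂)ΔT = P·[1/(A₁E₁) + 1/(A₂E₂)].
|α₁ − α₂|·ΔT = 7.2×10⁻⁶ × 154 = 0.001109.
1/(A₁E₁) + 1/(A₂E₂) = 1/(1875×202×10³) + 1/(2075×114×10³) = 6.868×10⁻⁹ N⁻¹.
P = 0.001109 / 6.868×10⁻⁹ = 161500 N = 161.5 kN.

P ≈ 161 kN (compressive in the steel)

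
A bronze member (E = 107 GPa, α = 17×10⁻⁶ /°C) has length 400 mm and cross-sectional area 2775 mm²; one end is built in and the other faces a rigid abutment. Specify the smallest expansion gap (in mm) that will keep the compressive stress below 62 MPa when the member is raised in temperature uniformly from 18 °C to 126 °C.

g ≈ 0.503 mm

With no wall the member would lengthen by αΔT L = 17×10⁻⁶ × 108 × 400 = 0.7344 mm.
At the allowable stress the elastic shortening the wall may impose is σL/E = 62 × 400 / (107×10³) = 0.2318 mm.
The gap must absorb the remainder: g_min = 0.7344 − 0.2318 = 0.5026 mm.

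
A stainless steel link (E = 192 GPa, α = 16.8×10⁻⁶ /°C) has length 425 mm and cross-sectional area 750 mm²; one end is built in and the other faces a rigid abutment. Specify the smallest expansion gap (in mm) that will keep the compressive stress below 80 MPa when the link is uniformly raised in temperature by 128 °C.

With no wall the link would lengthen by αΔT L = 16.8×10⁻⁶ × 128 × 425 = 0.9139 mm.
A stress of 80 MPa corresponds to the wall pushing the link back by σL/E = 80×425/(192×10³) = 0.1771 mm.
The gap must absorb the remainder: g_min = 0.9139 − 0.1771 = 0.7368 mm.

g ≈ 0.737 mm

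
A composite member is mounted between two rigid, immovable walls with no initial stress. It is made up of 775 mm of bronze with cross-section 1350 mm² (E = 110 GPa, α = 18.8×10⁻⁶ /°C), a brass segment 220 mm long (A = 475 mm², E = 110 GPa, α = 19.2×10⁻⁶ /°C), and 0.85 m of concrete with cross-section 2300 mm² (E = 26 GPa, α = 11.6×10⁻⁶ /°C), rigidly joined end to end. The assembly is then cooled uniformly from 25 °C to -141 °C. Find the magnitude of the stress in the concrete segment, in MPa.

σ ≈ 87.5 MPa (tensile)

If the supports were absent, the total length change would be Σ αᵢΔT Lᵢ = 18.8×10⁻⁶×166×775 + 19.2×10⁻⁶×166×220 + 11.6×10⁻⁶×166×850 = 4.757 mm.
The walls prevent any net length change, so an axial force P (same in every segment) develops. Compatibility: P · Σ Lᵢ/(AᵢEᵢ) = δ_free.
Σ Lᵢ/(AᵢEᵢ) = 775/(1350×110×10³) + 220/(475×110×10³) + 850/(2300×26×10³) = 2.364×10⁻⁵ mm/N.
P = 4.757 / 2.364×10⁻⁵ = 201200 N = 201.2 kN, tensile.
σ_{concrete} = P / A = 201200 / 2300 = 87.47 MPa.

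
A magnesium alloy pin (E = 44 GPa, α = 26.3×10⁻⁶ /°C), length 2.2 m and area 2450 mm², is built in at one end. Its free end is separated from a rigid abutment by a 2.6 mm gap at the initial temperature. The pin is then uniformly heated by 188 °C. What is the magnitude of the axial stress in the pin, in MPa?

σ ≈ 166 MPa (compressive)

Unrestrained expansion: δ_free = αΔT L = 26.3×10⁻⁶ × 188 × 2200 = 10.88 mm.
The gap closes (δ_free > 2.6 mm) and the wall then resists a further 10.88 − 2.6 = 8.278 mm of expansion.
So σ = E(δ_free − g)/L = 44×10³ × 8.278/2200 = 165.6 MPa.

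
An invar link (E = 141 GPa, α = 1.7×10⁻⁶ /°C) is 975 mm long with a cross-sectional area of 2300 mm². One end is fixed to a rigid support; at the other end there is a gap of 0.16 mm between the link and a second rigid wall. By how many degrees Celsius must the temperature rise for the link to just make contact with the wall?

The gap closes when αΔT L = 0.16 mm, since the link is still unstressed at that instant.
ΔT = 0.16 / (1.7×10⁻⁶ × 975) = 96.53 °C.

ΔT ≈ 96.5 °C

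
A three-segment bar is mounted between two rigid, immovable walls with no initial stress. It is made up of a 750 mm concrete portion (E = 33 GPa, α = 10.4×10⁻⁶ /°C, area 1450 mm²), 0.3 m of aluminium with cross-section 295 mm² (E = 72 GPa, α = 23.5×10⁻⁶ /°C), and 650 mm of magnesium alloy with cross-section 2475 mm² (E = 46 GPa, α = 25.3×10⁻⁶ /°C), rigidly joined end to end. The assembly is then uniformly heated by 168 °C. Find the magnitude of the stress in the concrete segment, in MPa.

With the walls removed the bar would change length by δ_free = Σ αᵢΔT Lᵢ = 10.4×10⁻⁶×168×750 + 23.5×10⁻⁶×168×300 + 25.3×10⁻⁶×168×650 = 5.258 mm.
Since the ends are fixed, an axial force P builds up, equal in every segment, with P · Σ Lᵢ/(AᵢEᵢ) = δ_free.
The series flexibility is Σ Lᵢ/(AᵢEᵢ) = 750/(1450×33×10³) + 300/(295×72×10³) + 650/(2475×46×10³) = 3.551×10⁻⁵ mm/N.
So P = 5.258 / 3.551×10⁻⁵ = 148.1 kN, compressive.
σ_{concrete} = P / A = 148100 / 1450 = 102.1 MPa.

σ ≈ 102 MPa (compressive)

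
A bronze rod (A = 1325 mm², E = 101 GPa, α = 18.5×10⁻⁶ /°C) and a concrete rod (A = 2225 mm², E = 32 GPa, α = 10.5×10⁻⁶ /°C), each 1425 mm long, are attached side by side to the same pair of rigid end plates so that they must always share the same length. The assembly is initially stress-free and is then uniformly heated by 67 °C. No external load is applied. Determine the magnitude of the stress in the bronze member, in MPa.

σ ≈ 18.8 MPa (compressive)

Both members must finish at the same length. With the larger α, the bronze tends to over-expand; the plates restrain it, putting the bronze in compression and the concrete in tension. With no external load the two internal forces are equal and opposite, magnitude P.
Setting the final lengths equal and cancelling L: (α₁ − α₂)ΔT = P/(A₁E₁) + P/(A₂E₂).
|α₁ − α₂|·ΔT = 8×10⁻⁶ × 67 = 0.000536.
1/(A₁E₁) + 1/(A₂E₂) = 1/(1325×101×10³) + 1/(2225×32×10³) = 2.152×10⁻⁸ N⁻¹.
So P = 0.000536 / 2.152×10⁻⁸ = 24.91 kN.
σ_{bronze} = P/A₁ = 24910/1325 = 18.8 MPa, compressive.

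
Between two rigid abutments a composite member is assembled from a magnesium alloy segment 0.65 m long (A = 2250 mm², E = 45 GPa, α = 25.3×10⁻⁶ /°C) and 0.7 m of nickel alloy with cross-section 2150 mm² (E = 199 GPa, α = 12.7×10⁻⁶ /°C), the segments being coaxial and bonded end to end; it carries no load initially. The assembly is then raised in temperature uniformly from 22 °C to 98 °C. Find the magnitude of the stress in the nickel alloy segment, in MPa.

If the supports were absent, the total length change would be Σ αᵢΔT Lᵢ = 25.3×10⁻⁶×76×650 + 12.7×10⁻⁶×76×700 = 1.925 mm.
Since the ends are fixed, an axial force P builds up, equal in every segment, with P · Σ Lᵢ/(AᵢEᵢ) = δ_free.
The series flexibility is Σ Lᵢ/(AᵢEᵢ) = 650/(2250×45×10³) + 700/(2150×199×10³) = 8.056×10⁻⁶ mm/N.
So P = 1.925 / 8.056×10⁻⁶ = 239 kN, compressive.
σ_{nickel alloy} = P / A = 239000 / 2150 = 111.2 MPa.

σ ≈ 111 MPa (compressive)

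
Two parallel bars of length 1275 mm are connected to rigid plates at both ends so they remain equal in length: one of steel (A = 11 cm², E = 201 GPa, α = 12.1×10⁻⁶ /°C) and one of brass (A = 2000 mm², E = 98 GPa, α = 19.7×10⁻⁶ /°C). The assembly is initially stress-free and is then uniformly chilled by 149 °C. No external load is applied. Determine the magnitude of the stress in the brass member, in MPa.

Both members must finish at the same length. With the larger α, the brass tends to over-contract; the plates restrain it, putting the brass in tension and the steel in compression. With no external load the two internal forces are equal and opposite, magnitude P.
Setting the final lengths equal and cancelling L: (α₁ − α₂)ΔT = P/(A₁E₁) + P/(A₂E₂).
|α₁ − α₂|·ΔT = 7.6×10⁻⁶ × 149 = 0.001132.
1/(A₁E₁) + 1/(A₂E₂) = 1/(1100×201×10³) + 1/(2000×98×10³) = 9.625×10⁻⁹ N⁻¹.
P = 0.001132 / 9.625×10⁻⁹ = 117700 N = 117.7 kN.
σ_{brass} = P/A₂ = 117700/2000 = 58.83 MPa, tensile.

σ ≈ 58.8 MPa (tensile)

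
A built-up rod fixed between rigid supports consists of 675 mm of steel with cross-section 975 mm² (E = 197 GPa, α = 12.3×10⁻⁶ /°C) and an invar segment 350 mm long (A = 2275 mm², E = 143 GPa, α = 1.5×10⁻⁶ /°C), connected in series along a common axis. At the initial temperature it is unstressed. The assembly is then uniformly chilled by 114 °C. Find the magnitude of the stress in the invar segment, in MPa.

σ ≈ 96.4 MPa (tensile)

Free thermal contraction of the whole bar: Σ αᵢΔT Lᵢ = 12.3×10⁻⁶×114×675 + 1.5×10⁻⁶×114×350 = 1.006 mm.
Since the ends are fixed, an axial force P builds up, equal in every segment, with P · Σ Lᵢ/(AᵢEᵢ) = δ_free.
The series flexibility is Σ Lᵢ/(AᵢEᵢ) = 675/(975×197×10³) + 350/(2275×143×10³) = 4.59×10⁻⁶ mm/N.
Hence P = δ_free / Σ(L/AE) = 1.006/4.59×10⁻⁶ = 219.2 kN (tensile).
σ_{invar} = P / A = 219200 / 2275 = 96.37 MPa.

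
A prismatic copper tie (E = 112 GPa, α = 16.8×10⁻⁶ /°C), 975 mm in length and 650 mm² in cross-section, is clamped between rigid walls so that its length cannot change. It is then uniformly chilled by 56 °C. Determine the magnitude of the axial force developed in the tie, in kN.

Full restraint means ε = 0, so the stress is σ = EαΔT = 112×10³ × 16.8×10⁻⁶ × 56 = 105.4 MPa.
P = AEαΔT = 650 × 112×10³ × 16.8×10⁻⁶ × 56 = 68.49 kN (tensile).

P ≈ 68.5 kN (tensile)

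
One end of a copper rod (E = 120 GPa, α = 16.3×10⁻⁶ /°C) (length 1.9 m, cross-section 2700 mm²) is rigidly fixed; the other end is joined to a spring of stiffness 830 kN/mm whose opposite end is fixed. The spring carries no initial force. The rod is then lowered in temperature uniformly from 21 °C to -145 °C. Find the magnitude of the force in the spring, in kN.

The unrestrained thermal change is αΔT L = 16.3×10⁻⁶ × 166 × 1900 = 5.141 mm.
Let P be the tensile force in the spring. The rod extends elastically by PL/(AE) and the spring stretches by P/k; together these equal δ_free.
So P = δ_free / [L/(AE) + 1/k] = 5.141 / [ 1900/(2700×120×10³) + 1/(830×10³) ].
P = 5.141 / 7.069×10⁻⁶ = 727300 N.

P ≈ 727 kN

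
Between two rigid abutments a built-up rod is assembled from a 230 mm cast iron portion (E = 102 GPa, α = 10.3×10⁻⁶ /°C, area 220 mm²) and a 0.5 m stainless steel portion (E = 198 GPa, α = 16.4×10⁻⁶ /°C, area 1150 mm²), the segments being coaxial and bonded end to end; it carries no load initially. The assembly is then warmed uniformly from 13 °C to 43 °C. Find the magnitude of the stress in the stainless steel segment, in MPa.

σ ≈ 22.2 MPa (compressive)

If the supports were absent, the total length change would be Σ αᵢΔT Lᵢ = 10.3×10⁻⁶×30×230 + 16.4×10⁻⁶×30×500 = 0.3171 mm.
The walls prevent any net length change, so an axial force P (same in every segment) develops. Compatibility: P · Σ Lᵢ/(AᵢEᵢ) = δ_free.
Σ Lᵢ/(AᵢEᵢ) = 230/(220×102×10³) + 500/(1150×198×10³) = 1.245×10⁻⁵ mm/N.
P = 0.3171 / 1.245×10⁻⁵ = 25480 N = 25.48 kN, compressive.
σ_{stainless steel} = P / A = 25480 / 1150 = 22.15 MPa.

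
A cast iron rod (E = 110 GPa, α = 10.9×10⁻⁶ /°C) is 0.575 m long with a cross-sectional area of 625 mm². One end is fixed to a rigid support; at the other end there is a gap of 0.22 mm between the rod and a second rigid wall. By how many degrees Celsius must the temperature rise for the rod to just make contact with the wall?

The gap closes when αΔT L = 0.22 mm, since the rod is still unstressed at that instant.
ΔT = 0.22 / (10.9×10⁻⁶ × 575) = 35.1 °C.

ΔT ≈ 35.1 °C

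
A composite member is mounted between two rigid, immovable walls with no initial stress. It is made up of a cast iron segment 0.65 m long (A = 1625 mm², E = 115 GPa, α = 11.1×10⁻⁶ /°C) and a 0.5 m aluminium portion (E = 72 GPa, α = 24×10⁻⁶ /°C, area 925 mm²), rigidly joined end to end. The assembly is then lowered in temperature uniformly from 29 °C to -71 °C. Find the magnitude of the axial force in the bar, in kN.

With the walls removed the bar would change length by δ_free = Σ αᵢΔT Lᵢ = 11.1×10⁻⁶×100×650 + 24×10⁻⁶×100×500 = 1.921 mm.
Since the ends are fixed, an axial force P builds up, equal in every segment, with P · Σ Lᵢ/(AᵢEᵢ) = δ_free.
Σ Lᵢ/(AᵢEᵢ) = 650/(1625×115×10³) + 500/(925×72×10³) = 1.099×10⁻⁵ mm/N.
P = 1.921 / 1.099×10⁻⁵ = 174900 N = 174.9 kN, tensile.

P ≈ 175 kN (tensile)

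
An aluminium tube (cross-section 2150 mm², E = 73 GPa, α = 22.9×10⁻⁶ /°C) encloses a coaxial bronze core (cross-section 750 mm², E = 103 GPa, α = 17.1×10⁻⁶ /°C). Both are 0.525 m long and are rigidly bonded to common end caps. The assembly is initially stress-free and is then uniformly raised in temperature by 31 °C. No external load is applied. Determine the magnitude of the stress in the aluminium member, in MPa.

Both members must finish at the same length. With the larger α, the aluminium tends to over-expand; the plates restrain it, putting the aluminium in compression and the bronze in tension. With no external load the two internal forces are equal and opposite, magnitude P.
Setting the final lengths equal and cancelling L: (α₁ − α₂)ΔT = P/(A₁E₁) + P/(A₂E₂).
|α₁ − α₂|·ΔT = 5.8×10⁻⁶ × 31 = 0.0001798.
1/(A₁E₁) + 1/(A₂E₂) = 1/(2150×73×10³) + 1/(750×103×10³) = 1.932×10⁻⁸ N⁻¹.
P = 0.0001798 / 1.932×10⁻⁸ = 9308 N = 9.308 kN.
σ_{aluminium} = P/A₁ = 9308/2150 = 4.329 MPa, compressive.

σ ≈ 4.33 MPa (compressive)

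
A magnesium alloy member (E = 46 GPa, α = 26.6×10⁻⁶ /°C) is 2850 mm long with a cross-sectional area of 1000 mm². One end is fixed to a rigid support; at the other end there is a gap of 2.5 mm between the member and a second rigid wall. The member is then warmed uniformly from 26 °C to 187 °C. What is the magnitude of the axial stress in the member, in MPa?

σ ≈ 157 MPa (compressive)

Free thermal elongation = αΔT L = 26.6×10⁻⁶ × 161 × 2850 = 12.21 mm.
This exceeds the 2.5 mm gap, so the wall pushes back. The portion of expansion that must be recovered elastically is δ_free − gap = 12.21 − 2.5 = 9.705 mm.
Compatibility: PL/(AE) = 9.705 mm, so σ = P/A = E × (9.705/2850) = 156.6 MPa.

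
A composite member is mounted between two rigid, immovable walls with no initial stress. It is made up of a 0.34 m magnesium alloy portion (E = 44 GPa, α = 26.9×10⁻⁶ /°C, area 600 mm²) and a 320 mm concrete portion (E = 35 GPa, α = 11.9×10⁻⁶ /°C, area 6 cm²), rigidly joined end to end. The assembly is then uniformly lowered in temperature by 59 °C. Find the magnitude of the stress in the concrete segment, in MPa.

Free thermal contraction of the whole bar: Σ αᵢΔT Lᵢ = 26.9×10⁻⁶×59×340 + 11.9×10⁻⁶×59×320 = 0.7643 mm.
The walls prevent any net length change, so an axial force P (same in every segment) develops. Compatibility: P · Σ Lᵢ/(AᵢEᵢ) = δ_free.
Σ Lᵢ/(AᵢEᵢ) = 340/(600×44×10³) + 320/(600×35×10³) = 2.812×10⁻⁵ mm/N.
So P = 0.7643 / 2.812×10⁻⁵ = 27.18 kN, tensile.
σ_{concrete} = P / A = 27180 / 600 = 45.3 MPa.

σ ≈ 45.3 MPa (tensile)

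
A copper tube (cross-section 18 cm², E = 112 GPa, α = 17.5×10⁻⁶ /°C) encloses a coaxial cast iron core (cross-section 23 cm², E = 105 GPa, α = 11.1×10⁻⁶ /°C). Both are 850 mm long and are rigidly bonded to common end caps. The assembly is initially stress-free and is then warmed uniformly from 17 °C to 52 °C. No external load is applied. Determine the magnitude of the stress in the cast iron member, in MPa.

σ ≈ 10.7 MPa (tensile)

Both members must finish at the same length. With the larger α, the copper tends to over-expand; the plates restrain it, putting the copper in compression and the cast iron in tension. With no external load the two internal forces are equal and opposite, magnitude P.
Equating the net (thermal + elastic) strains gives |α₁ − α₂|·ΔT = P·[1/(A₁E₁) + 1/(A₂E₂)].
|α₁ − α₂|·ΔT = 6.4×10⁻⁶ × 35 = 0.000224.
1/(A₁E₁) + 1/(A₂E₂) = 1/(1800×112×10³) + 1/(2300×105×10³) = 9.101×10⁻⁹ N⁻¹.
So P = 0.000224 / 9.101×10⁻⁹ = 24.61 kN.
σ_{cast iron} = P/A₂ = 24610/2300 = 10.7 MPa, tensile.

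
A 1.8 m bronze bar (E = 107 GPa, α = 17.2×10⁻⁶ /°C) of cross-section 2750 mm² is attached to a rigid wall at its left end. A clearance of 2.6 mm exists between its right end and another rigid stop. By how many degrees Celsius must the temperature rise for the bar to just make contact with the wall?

The gap closes when αΔT L = 2.6 mm, since the bar is still unstressed at that instant.
ΔT = 2.6 / (17.2×10⁻⁶ × 1800) = 83.98 °C.

ΔT ≈ 84 °C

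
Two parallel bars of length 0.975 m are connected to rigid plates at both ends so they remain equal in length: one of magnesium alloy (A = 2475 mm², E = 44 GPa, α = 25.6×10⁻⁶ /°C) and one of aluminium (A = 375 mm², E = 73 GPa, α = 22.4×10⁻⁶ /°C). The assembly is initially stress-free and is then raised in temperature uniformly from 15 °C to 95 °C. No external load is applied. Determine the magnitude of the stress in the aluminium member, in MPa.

Both members must finish at the same length. With the larger α, the magnesium alloy tends to over-expand; the plates restrain it, putting the magnesium alloy in compression and the aluminium in tension. With no external load the two internal forces are equal and opposite, magnitude P.
Setting the final lengths equal and cancelling L: (α₁ − α₂)ΔT = P/(A₁E₁) + P/(A₂E₂).
|α₁ − α₂|·ΔT = 3.2×10⁻⁶ × 80 = 0.000256.
1/(A₁E₁) + 1/(A₂E₂) = 1/(2475×44×10³) + 1/(375×73×10³) = 4.571×10⁻⁸ N⁻¹.
P = 0.000256 / 4.571×10⁻⁸ = 5600 N = 5.6 kN.
σ_{aluminium} = P/A₂ = 5600/375 = 14.93 MPa, tensile.

σ ≈ 14.9 MPa (tensile)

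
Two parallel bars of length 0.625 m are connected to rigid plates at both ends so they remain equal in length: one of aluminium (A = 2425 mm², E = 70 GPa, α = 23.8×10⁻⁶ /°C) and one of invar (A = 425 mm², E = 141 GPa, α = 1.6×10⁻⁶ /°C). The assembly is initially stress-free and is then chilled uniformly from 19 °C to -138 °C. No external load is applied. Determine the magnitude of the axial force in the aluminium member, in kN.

P ≈ 154 kN (tensile in the aluminium)

The aluminium has the larger α, so on cooling it would change length more than the invar if both were free. The rigid plates force a common final length, so the aluminium is put into tension and the invar into compression, with equal and opposite forces P (no external load).
Equating the net (thermal + elastic) strains gives |α₁ − α₂|·ΔT = P·[1/(A₁E₁) + 1/(A₂E₂)].
|α₁ − α₂|·ΔT = 22.2×10⁻⁶ × 157 = 0.003485.
1/(A₁E₁) + 1/(A₂E₂) = 1/(2425×70×10³) + 1/(425×141×10³) = 2.258×10⁻⁸ N⁻¹.
P = 0.003485 / 2.258×10⁻⁸ = 154400 N = 154.4 kN.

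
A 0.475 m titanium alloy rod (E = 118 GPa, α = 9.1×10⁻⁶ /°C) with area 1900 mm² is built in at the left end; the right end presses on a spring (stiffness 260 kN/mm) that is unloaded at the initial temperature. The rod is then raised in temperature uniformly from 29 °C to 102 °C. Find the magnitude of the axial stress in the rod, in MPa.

Free thermal expansion: δ_free = αΔT L = 9.1×10⁻⁶ × 73 × 475 = 0.3155 mm.
With a force P in the spring, the elastic change of the rod is PL/(AE) and that of the spring is P/k; compatibility requires their sum to equal δ_free.
P [ L/(AE) + 1/k ] = δ_free → P [ 475/(1900×118×10³) + 1/(260×10³) ] = 0.3155.
P = 0.3155 / 5.965×10⁻⁶ = 52900 N.
σ = P/A = 52900/1900 = 27.84 MPa.

σ ≈ 27.8 MPa (compressive)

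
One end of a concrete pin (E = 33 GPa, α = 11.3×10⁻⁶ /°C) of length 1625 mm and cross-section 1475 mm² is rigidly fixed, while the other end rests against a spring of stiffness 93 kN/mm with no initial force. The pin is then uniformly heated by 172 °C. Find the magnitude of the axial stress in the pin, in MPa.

σ ≈ 48.5 MPa (compressive)

If the spring were absent the pin would lengthen by αΔT L = 11.3×10⁻⁶ × 172 × 1625 = 3.158 mm.
Let P be the compressive force at the spring. The pin shortens elastically by PL/(AE) and the spring compresses by P/k; together these equal δ_free.
P [ L/(AE) + 1/k ] = δ_free → P [ 1625/(1475×33×10³) + 1/(93×10³) ] = 3.158.
P = 3.158 / 4.414×10⁻⁵ = 71560 N.
σ = P/A = 71560/1475 = 48.51 MPa.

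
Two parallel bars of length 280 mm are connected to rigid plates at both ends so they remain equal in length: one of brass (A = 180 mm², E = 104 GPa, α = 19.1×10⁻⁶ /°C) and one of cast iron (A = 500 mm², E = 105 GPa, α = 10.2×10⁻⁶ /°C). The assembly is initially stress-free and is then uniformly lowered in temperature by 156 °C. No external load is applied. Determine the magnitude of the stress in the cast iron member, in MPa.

Both members must finish at the same length. With the larger α, the brass tends to over-contract; the plates restrain it, putting the brass in tension and the cast iron in compression. With no external load the two internal forces are equal and opposite, magnitude P.
Compatibility of the two members (thermal + elastic change equal): (α₁ − α₂)ΔT = P·[1/(A₁E₁) + 1/(A₂E₂)].
|α₁ − α₂|·ΔT = 8.9×10⁻⁶ × 156 = 0.001388.
1/(A₁E₁) + 1/(A₂E₂) = 1/(180×104×10³) + 1/(500×105×10³) = 7.247×10⁻⁸ N⁻¹.
P = 0.001388 / 7.247×10⁻⁸ = 19160 N = 19.16 kN.
σ_{cast iron} = P/A₂ = 19160/500 = 38.32 MPa, compressive.

σ ≈ 38.3 MPa (compressive)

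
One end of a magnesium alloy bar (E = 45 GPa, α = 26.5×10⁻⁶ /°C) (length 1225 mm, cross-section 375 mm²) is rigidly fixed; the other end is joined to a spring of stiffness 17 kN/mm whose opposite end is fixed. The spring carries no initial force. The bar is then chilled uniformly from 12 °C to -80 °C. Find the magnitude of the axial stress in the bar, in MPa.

σ ≈ 60.6 MPa (tensile)

Free thermal contraction: δ_free = αΔT L = 26.5×10⁻⁶ × 92 × 1225 = 2.987 mm.
With a force P in the spring, the elastic change of the bar is PL/(AE) and that of the spring is P/k; compatibility requires their sum to equal δ_free.
So P = δ_free / [L/(AE) + 1/k] = 2.987 / [ 1225/(375×45×10³) + 1/(17×10³) ].
P = 2.987 / 0.0001314 = 22730 N.
σ = P/A = 22730/375 = 60.6 MPa.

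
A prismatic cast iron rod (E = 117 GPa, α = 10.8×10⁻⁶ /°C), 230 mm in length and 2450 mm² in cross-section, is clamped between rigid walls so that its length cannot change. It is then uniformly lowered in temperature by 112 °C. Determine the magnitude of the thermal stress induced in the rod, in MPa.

Because both ends are immovable the net strain is zero, and the suppressed thermal strain is αΔT = 10.8×10⁻⁶ × 112 = 1209.6×10⁻⁶.
σ = EαΔT = 117×10³ × 10.8×10⁻⁶ × 112 = 141.5 MPa (tensile; the rod is trying to contract).

σ ≈ 142 MPa (tensile)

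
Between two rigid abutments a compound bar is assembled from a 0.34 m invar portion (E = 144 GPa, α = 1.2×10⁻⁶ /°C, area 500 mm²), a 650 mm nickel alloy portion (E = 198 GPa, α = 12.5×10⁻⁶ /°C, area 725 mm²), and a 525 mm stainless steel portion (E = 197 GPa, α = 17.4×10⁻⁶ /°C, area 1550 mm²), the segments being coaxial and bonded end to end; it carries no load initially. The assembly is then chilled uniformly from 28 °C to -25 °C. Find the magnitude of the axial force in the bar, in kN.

Free thermal contraction of the whole bar: Σ αᵢΔT Lᵢ = 1.2×10⁻⁶×53×340 + 12.5×10⁻⁶×53×650 + 17.4×10⁻⁶×53×525 = 0.9364 mm.
The walls prevent any net length change, so an axial force P (same in every segment) develops. Compatibility: P · Σ Lᵢ/(AᵢEᵢ) = δ_free.
Σ Lᵢ/(AᵢEᵢ) = 340/(500×144×10³) + 650/(725×198×10³) + 525/(1550×197×10³) = 1.097×10⁻⁵ mm/N.
P = 0.9364 / 1.097×10⁻⁵ = 85360 N = 85.36 kN, tensile.

P ≈ 85.4 kN (tensile)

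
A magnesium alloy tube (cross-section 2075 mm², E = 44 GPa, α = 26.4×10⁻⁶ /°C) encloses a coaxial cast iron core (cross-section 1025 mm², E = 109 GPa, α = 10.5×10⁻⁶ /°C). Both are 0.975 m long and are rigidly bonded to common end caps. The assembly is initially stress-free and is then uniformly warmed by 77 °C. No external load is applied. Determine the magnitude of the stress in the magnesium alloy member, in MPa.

σ ≈ 29.6 MPa (compressive)

Both members must finish at the same length. With the larger α, the magnesium alloy tends to over-expand; the plates restrain it, putting the magnesium alloy in compression and the cast iron in tension. With no external load the two internal forces are equal and opposite, magnitude P.
Compatibility of the two members (thermal + elastic change equal): (α₁ − α₂)ΔT = P·[1/(A₁E₁) + 1/(A₂E₂)].
|α₁ − α₂|·ΔT = 15.9×10⁻⁶ × 77 = 0.001224.
1/(A₁E₁) + 1/(A₂E₂) = 1/(2075×44×10³) + 1/(1025×109×10³) = 1.99×10⁻⁸ N⁻¹.
So P = 0.001224 / 1.99×10⁻⁸ = 61.51 kN.
σ_{magnesium alloy} = P/A₁ = 61510/2075 = 29.64 MPa, compressive.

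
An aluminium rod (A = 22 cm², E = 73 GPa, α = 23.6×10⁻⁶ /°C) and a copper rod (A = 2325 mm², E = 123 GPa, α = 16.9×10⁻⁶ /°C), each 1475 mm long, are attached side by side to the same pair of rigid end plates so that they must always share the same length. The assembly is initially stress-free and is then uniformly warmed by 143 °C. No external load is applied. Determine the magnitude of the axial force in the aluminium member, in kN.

The aluminium has the larger α, so on heating it would change length more than the copper if both were free. The rigid plates force a common final length, so the aluminium is put into compression and the copper into tension, with equal and opposite forces P (no external load).
Equating the net (thermal + elastic) strains gives |α₁ − α₂|·ΔT = P·[1/(A₁E₁) + 1/(A₂E₂)].
|α₁ − α₂|·ΔT = 6.7×10⁻⁶ × 143 = 0.0009581.
1/(A₁E₁) + 1/(A₂E₂) = 1/(2200×73×10³) + 1/(2325×123×10³) = 9.723×10⁻⁹ N⁻¹.
P = 0.0009581 / 9.723×10⁻⁹ = 98530 N = 98.53 kN.

P ≈ 98.5 kN (compressive in the aluminium)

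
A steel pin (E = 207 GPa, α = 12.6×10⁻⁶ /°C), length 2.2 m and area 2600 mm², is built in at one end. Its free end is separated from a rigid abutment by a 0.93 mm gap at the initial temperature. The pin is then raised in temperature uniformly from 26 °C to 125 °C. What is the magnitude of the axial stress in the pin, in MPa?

Free thermal elongation = αΔT L = 12.6×10⁻⁶ × 99 × 2200 = 2.744 mm.
The gap closes (δ_free > 0.93 mm) and the wall then resists a further 2.744 − 0.93 = 1.814 mm of expansion.
That suppressed elongation corresponds to σ = E·Δ/L = 207×10³ × 1.814/2200 = 170.7 MPa.

σ ≈ 171 MPa (compressive)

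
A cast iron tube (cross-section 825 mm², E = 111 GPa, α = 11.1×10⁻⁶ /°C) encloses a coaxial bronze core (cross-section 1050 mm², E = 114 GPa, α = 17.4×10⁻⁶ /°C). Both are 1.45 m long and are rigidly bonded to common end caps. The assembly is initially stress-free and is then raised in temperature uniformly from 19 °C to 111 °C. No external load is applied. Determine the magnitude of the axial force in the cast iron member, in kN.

P ≈ 30.1 kN (tensile in the cast iron)

Both members must finish at the same length. With the larger α, the bronze tends to over-expand; the plates restrain it, putting the bronze in compression and the cast iron in tension. With no external load the two internal forces are equal and opposite, magnitude P.
Compatibility of the two members (thermal + elastic change equal): (α₁ − α₂)ΔT = P·[1/(A₁E₁) + 1/(A₂E₂)].
|α₁ − α₂|·ΔT = 6.3×10⁻⁶ × 92 = 0.0005796.
1/(A₁E₁) + 1/(A₂E₂) = 1/(825×111×10³) + 1/(1050×114×10³) = 1.927×10⁻⁸ N⁻¹.
P = 0.0005796 / 1.927×10⁻⁸ = 30070 N = 30.07 kN.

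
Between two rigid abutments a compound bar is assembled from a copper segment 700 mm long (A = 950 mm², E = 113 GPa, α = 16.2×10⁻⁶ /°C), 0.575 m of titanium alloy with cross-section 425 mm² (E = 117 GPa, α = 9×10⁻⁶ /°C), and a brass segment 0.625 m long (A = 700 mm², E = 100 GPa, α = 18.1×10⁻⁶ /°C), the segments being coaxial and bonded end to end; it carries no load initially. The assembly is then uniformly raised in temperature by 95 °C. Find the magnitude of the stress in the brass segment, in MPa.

Free thermal expansion of the whole bar: Σ αᵢΔT Lᵢ = 16.2×10⁻⁶×95×700 + 9×10⁻⁶×95×575 + 18.1×10⁻⁶×95×625 = 2.644 mm.
The rigid supports impose zero overall length change; the single axial force P common to all segments must satisfy P Σ Lᵢ/(AᵢEᵢ) = δ_free.
The series flexibility is Σ Lᵢ/(AᵢEᵢ) = 700/(950×113×10³) + 575/(425×117×10³) + 625/(700×100×10³) = 2.701×10⁻⁵ mm/N.
So P = 2.644 / 2.701×10⁻⁵ = 97.86 kN, compressive.
σ_{brass} = P / A = 97860 / 700 = 139.8 MPa.

σ ≈ 140 MPa (compressive)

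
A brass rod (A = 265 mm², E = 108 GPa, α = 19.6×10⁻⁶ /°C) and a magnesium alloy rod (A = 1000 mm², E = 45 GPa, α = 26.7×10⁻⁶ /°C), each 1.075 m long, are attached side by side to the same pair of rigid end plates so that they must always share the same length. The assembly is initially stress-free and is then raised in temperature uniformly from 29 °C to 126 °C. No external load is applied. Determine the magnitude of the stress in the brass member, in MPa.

Both members must finish at the same length. With the larger α, the magnesium alloy tends to over-expand; the plates restrain it, putting the magnesium alloy in compression and the brass in tension. With no external load the two internal forces are equal and opposite, magnitude P.
Equating the net (thermal + elastic) strains gives |α₁ − α₂|·ΔT = P·[1/(A₁E₁) + 1/(A₂E₂)].
|α₁ − α₂|·ΔT = 7.1×10⁻⁶ × 97 = 0.0006887.
1/(A₁E₁) + 1/(A₂E₂) = 1/(265×108×10³) + 1/(1000×45×10³) = 5.716×10⁻⁸ N⁻¹.
P = 0.0006887 / 5.716×10⁻⁸ = 12050 N = 12.05 kN.
σ_{brass} = P/A₁ = 12050/265 = 45.46 MPa, tensile.

σ ≈ 45.5 MPa (tensile)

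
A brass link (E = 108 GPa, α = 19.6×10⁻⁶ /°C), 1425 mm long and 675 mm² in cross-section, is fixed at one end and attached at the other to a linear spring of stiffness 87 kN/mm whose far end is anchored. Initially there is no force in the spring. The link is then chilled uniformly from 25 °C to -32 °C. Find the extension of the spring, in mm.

Free thermal contraction: δ_free = αΔT L = 19.6×10⁻⁶ × 57 × 1425 = 1.592 mm.
With a force P in the spring, the elastic change of the link is PL/(AE) and that of the spring is P/k; compatibility requires their sum to equal δ_free.
P [ L/(AE) + 1/k ] = δ_free → P [ 1425/(675×108×10³) + 1/(87×10³) ] = 1.592.
P = 1.592 / 3.104×10⁻⁵ = 51290 N.
Spring extension = P/k = 51290/(87×10³) = 0.5895 mm.

δ ≈ 0.589 mm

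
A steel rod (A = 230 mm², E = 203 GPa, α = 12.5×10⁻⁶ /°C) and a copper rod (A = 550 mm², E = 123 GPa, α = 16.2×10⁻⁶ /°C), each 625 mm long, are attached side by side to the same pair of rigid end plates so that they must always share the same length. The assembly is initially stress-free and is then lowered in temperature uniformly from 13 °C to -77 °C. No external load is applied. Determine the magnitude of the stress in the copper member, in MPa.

Both members must finish at the same length. With the larger α, the copper tends to over-contract; the plates restrain it, putting the copper in tension and the steel in compression. With no external load the two internal forces are equal and opposite, magnitude P.
Equating the net (thermal + elastic) strains gives |α₁ − α₂|·ΔT = P·[1/(A₁E₁) + 1/(A₂E₂)].
|α₁ − α₂|·ΔT = 3.7×10⁻⁶ × 90 = 0.000333.
1/(A₁E₁) + 1/(A₂E₂) = 1/(230×203×10³) + 1/(550×123×10³) = 3.62×10⁻⁸ N⁻¹.
P = 0.000333 / 3.62×10⁻⁸ = 9199 N = 9.199 kN.
σ_{copper} = P/A₂ = 9199/550 = 16.73 MPa, tensile.

σ ≈ 16.7 MPa (tensile)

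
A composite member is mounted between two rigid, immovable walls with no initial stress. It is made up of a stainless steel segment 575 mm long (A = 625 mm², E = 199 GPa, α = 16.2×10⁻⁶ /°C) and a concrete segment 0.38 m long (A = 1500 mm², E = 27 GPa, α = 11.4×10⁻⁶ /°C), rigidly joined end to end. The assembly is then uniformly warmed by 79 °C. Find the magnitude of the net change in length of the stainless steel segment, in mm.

|ΔL| ≈ 0.38 mm

With the walls removed the bar would change length by δ_free = Σ αᵢΔT Lᵢ = 16.2×10⁻⁶×79×575 + 11.4×10⁻⁶×79×380 = 1.078 mm.
The walls prevent any net length change, so an axial force P (same in every segment) develops. Compatibility: P · Σ Lᵢ/(AᵢEᵢ) = δ_free.
The series flexibility is Σ Lᵢ/(AᵢEᵢ) = 575/(625×199×10³) + 380/(1500×27×10³) = 1.401×10⁻⁵ mm/N.
P = 1.078 / 1.401×10⁻⁵ = 76980 N = 76.98 kN, compressive.
For the stainless steel segment, free thermal change = 16.2×10⁻⁶×79×575 = 0.7359 mm and elastic change from P = 76980×575/(625×199×10³) = 0.3559 mm; these oppose, so the net change is 0.38 mm (segment lengthens).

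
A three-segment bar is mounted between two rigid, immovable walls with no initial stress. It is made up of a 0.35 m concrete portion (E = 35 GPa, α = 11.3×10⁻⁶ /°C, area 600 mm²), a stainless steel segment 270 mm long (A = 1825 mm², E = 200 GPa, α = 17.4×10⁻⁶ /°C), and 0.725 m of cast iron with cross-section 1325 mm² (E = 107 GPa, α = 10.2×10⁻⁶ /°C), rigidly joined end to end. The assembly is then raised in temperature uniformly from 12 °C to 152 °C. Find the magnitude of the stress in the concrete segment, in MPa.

Free thermal expansion of the whole bar: Σ αᵢΔT Lᵢ = 11.3×10⁻⁶×140×350 + 17.4×10⁻⁶×140×270 + 10.2×10⁻⁶×140×725 = 2.247 mm.
The rigid supports impose zero overall length change; the single axial force P common to all segments must satisfy P Σ Lᵢ/(AᵢEᵢ) = δ_free.
Σ Lᵢ/(AᵢEᵢ) = 350/(600×35×10³) + 270/(1825×200×10³) + 725/(1325×107×10³) = 2.252×10⁻⁵ mm/N.
Hence P = δ_free / Σ(L/AE) = 2.247/2.252×10⁻⁵ = 99.76 kN (compressive).
σ_{concrete} = P / A = 99760 / 600 = 166.3 MPa.

σ ≈ 166 MPa (compressive)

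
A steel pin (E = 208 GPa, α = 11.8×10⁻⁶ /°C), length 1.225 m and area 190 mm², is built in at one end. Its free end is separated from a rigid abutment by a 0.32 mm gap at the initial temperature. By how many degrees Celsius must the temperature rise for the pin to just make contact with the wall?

ΔT ≈ 22.1 °C

The gap closes when αΔT L = 0.32 mm, since the pin is still unstressed at that instant.
ΔT = 0.32 / (11.8×10⁻⁶ × 1225) = 22.14 °C.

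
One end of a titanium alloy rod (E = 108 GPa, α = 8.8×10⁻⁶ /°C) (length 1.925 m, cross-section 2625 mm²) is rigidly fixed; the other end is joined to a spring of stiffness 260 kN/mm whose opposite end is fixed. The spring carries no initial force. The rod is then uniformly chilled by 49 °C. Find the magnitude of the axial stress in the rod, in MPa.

σ ≈ 29.7 MPa (tensile)

The unrestrained thermal change is αΔT L = 8.8×10⁻⁶ × 49 × 1925 = 0.8301 mm.
With a force P in the spring, the elastic change of the rod is PL/(AE) and that of the spring is P/k; compatibility requires their sum to equal δ_free.
P [ L/(AE) + 1/k ] = δ_free → P [ 1925/(2625×108×10³) + 1/(260×10³) ] = 0.8301.
P = 0.8301 / 1.064×10⁻⁵ = 78040 N.
σ = P/A = 78040/2625 = 29.73 MPa.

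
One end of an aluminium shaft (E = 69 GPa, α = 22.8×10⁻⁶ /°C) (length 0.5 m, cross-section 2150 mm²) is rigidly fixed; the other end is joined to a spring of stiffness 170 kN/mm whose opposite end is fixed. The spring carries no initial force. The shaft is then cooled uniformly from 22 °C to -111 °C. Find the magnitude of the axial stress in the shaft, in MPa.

The unrestrained thermal change is αΔT L = 22.8×10⁻⁶ × 133 × 500 = 1.516 mm.
With a force P in the spring, the elastic change of the shaft is PL/(AE) and that of the spring is P/k; compatibility requires their sum to equal δ_free.
P [ L/(AE) + 1/k ] = δ_free → P [ 500/(2150×69×10³) + 1/(170×10³) ] = 1.516.
P = 1.516 / 9.253×10⁻⁶ = 163900 N.
σ = P/A = 163900/2150 = 76.22 MPa.

σ ≈ 76.2 MPa (tensile)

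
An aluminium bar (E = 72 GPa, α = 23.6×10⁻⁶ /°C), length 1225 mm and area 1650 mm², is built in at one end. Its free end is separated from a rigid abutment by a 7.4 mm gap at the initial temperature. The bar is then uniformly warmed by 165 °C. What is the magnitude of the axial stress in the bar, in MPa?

σ ≈ 0 MPa

Unrestrained expansion: δ_free = αΔT L = 23.6×10⁻⁶ × 165 × 1225 = 4.77 mm.
This is smaller than the 7.4 mm clearance, so the bar expands freely without reaching the stop — the stress is zero.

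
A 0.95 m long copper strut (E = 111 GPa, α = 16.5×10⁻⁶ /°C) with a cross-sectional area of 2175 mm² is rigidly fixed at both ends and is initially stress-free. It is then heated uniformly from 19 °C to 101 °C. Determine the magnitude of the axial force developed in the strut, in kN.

Full restraint means ε = 0, so the stress is σ = EαΔT = 111×10³ × 16.5×10⁻⁶ × 82 = 150.2 MPa.
Then P = σA = 150.2 × 2175 mm² = 326.6 kN, compressive.

P ≈ 327 kN (compressive)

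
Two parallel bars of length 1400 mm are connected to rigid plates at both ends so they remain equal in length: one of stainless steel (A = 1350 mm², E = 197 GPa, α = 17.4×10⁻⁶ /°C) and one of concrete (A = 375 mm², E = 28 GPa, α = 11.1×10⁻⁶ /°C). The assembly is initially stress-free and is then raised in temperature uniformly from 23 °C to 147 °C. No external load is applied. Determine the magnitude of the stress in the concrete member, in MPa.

Equilibrium of a rigid end plate with no external load gives equal and opposite internal forces ±P in the two members. Since α_{stainless steel} > α_{concrete}, heating drives the stainless steel into compression and the concrete into tension.
Equating the net (thermal + elastic) strains gives |α₁ − α₂|·ΔT = P·[1/(A₁E₁) + 1/(A₂E₂)].
|α₁ − α₂|·ΔT = 6.3×10⁻⁶ × 124 = 0.0007812.
1/(A₁E₁) + 1/(A₂E₂) = 1/(1350×197×10³) + 1/(375×28×10³) = 9.9×10⁻⁸ N⁻¹.
P = 0.0007812 / 9.9×10⁻⁸ = 7891 N = 7.891 kN.
σ_{concrete} = P/A₂ = 7891/375 = 21.04 MPa, tensile.

σ ≈ 21 MPa (tensile)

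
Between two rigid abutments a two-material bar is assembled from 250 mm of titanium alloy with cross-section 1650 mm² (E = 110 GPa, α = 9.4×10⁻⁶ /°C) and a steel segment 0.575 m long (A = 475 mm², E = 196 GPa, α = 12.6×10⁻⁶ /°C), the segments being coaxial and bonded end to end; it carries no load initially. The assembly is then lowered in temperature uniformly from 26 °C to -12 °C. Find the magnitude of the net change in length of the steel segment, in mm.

With the walls removed the bar would change length by δ_free = Σ αᵢΔT Lᵢ = 9.4×10⁻⁶×38×250 + 12.6×10⁻⁶×38×575 = 0.3646 mm.
The walls prevent any net length change, so an axial force P (same in every segment) develops. Compatibility: P · Σ Lᵢ/(AᵢEᵢ) = δ_free.
The series flexibility is Σ Lᵢ/(AᵢEᵢ) = 250/(1650×110×10³) + 575/(475×196×10³) = 7.554×10⁻⁶ mm/N.
P = 0.3646 / 7.554×10⁻⁶ = 48270 N = 48.27 kN, tensile.
For the steel segment, free thermal change = 12.6×10⁻⁶×38×575 = 0.2753 mm and elastic change from P = 48270×575/(475×196×10³) = 0.2981 mm; these oppose, so the net change is 0.0228 mm (segment lengthens).

|ΔL| ≈ 0.0228 mm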